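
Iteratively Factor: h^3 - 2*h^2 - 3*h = (h + 1)*(h^2 - 3*h) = (h - 3)*(h + 1)*(h)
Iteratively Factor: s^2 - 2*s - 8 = (s - 4)*(s + 2)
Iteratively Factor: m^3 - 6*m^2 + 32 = (m - 4)*(m^2 - 2*m - 8) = (m - 4)^2*(m + 2)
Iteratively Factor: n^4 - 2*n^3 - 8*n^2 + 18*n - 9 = (n + 3)*(n^3 - 5*n^2 + 7*n - 3) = (n - 1)*(n + 3)*(n^2 - 4*n + 3) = (n - 1)^2*(n + 3)*(n - 3)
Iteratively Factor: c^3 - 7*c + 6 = (c - 1)*(c^2 + c - 6) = (c - 2)*(c - 1)*(c + 3)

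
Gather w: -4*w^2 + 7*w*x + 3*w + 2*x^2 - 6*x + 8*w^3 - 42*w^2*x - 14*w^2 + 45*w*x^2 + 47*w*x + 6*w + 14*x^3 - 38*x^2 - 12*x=8*w^3 + w^2*(-42*x - 18) + w*(45*x^2 + 54*x + 9) + 14*x^3 - 36*x^2 - 18*x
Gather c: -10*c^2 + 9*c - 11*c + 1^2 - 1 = -10*c^2 - 2*c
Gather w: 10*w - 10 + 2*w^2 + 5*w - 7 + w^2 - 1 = 3*w^2 + 15*w - 18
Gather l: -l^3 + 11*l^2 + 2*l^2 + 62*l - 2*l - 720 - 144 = -l^3 + 13*l^2 + 60*l - 864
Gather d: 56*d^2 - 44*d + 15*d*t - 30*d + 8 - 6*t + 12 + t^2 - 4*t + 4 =56*d^2 + d*(15*t - 74) + t^2 - 10*t + 24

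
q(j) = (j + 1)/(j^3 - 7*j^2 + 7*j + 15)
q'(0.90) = 0.08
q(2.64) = 1.18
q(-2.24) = 0.03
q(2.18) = 0.43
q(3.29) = -2.02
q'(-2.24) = 0.01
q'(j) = (j + 1)*(-3*j^2 + 14*j - 7)/(j^3 - 7*j^2 + 7*j + 15)^2 + 1/(j^3 - 7*j^2 + 7*j + 15)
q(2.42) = 0.67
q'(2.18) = 0.68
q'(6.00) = -0.44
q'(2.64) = 3.77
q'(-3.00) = 0.01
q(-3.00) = 0.02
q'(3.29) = 5.77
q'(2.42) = 1.41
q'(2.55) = 2.39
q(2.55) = 0.91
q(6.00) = 0.33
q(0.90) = 0.12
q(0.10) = 0.07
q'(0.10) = 0.04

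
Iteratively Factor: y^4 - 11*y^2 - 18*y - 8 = (y + 2)*(y^3 - 2*y^2 - 7*y - 4) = (y + 1)*(y + 2)*(y^2 - 3*y - 4) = (y - 4)*(y + 1)*(y + 2)*(y + 1)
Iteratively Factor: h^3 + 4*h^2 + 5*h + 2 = (h + 1)*(h^2 + 3*h + 2) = (h + 1)^2*(h + 2)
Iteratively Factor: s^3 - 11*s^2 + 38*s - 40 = (s - 5)*(s^2 - 6*s + 8) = (s - 5)*(s - 2)*(s - 4)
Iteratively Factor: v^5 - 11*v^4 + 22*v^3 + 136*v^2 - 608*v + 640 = (v - 4)*(v^4 - 7*v^3 - 6*v^2 + 112*v - 160) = (v - 5)*(v - 4)*(v^3 - 2*v^2 - 16*v + 32) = (v - 5)*(v - 4)^2*(v^2 + 2*v - 8) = (v - 5)*(v - 4)^2*(v - 2)*(v + 4)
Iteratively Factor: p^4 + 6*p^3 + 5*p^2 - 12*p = (p + 4)*(p^3 + 2*p^2 - 3*p) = p*(p + 4)*(p^2 + 2*p - 3) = p*(p + 3)*(p + 4)*(p - 1)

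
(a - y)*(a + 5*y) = a^2 + 4*a*y - 5*y^2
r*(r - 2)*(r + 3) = r^3 + r^2 - 6*r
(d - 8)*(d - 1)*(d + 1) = d^3 - 8*d^2 - d + 8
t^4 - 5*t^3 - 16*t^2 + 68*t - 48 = (t - 6)*(t - 2)*(t - 1)*(t + 4)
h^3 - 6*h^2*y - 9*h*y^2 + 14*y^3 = (h - 7*y)*(h - y)*(h + 2*y)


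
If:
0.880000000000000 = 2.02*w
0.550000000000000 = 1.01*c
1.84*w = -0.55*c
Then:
No Solution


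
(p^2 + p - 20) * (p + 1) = p^3 + 2*p^2 - 19*p - 20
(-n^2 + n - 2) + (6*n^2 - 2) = 5*n^2 + n - 4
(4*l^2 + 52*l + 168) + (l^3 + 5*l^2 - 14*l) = l^3 + 9*l^2 + 38*l + 168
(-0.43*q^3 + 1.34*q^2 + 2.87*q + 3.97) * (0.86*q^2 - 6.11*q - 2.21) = -0.3698*q^5 + 3.7797*q^4 - 4.7689*q^3 - 17.0829*q^2 - 30.5994*q - 8.7737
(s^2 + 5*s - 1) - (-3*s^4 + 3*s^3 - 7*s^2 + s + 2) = 3*s^4 - 3*s^3 + 8*s^2 + 4*s - 3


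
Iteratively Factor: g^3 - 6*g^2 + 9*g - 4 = (g - 4)*(g^2 - 2*g + 1) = (g - 4)*(g - 1)*(g - 1)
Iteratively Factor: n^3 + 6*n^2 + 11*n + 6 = (n + 1)*(n^2 + 5*n + 6) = (n + 1)*(n + 2)*(n + 3)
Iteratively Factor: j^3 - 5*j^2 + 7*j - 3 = (j - 3)*(j^2 - 2*j + 1) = (j - 3)*(j - 1)*(j - 1)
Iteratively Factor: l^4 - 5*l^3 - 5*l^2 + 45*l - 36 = (l - 4)*(l^3 - l^2 - 9*l + 9) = (l - 4)*(l - 3)*(l^2 + 2*l - 3) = (l - 4)*(l - 3)*(l + 3)*(l - 1)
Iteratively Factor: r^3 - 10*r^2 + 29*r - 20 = (r - 5)*(r^2 - 5*r + 4) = (r - 5)*(r - 4)*(r - 1)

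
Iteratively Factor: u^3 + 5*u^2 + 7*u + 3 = (u + 1)*(u^2 + 4*u + 3) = (u + 1)^2*(u + 3)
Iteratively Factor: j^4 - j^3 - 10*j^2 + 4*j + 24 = (j + 2)*(j^3 - 3*j^2 - 4*j + 12) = (j - 2)*(j + 2)*(j^2 - j - 6) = (j - 3)*(j - 2)*(j + 2)*(j + 2)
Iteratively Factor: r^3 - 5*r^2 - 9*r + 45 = (r - 5)*(r^2 - 9) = (r - 5)*(r + 3)*(r - 3)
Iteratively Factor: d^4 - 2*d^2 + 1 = (d - 1)*(d^3 + d^2 - d - 1) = (d - 1)^2*(d^2 + 2*d + 1) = (d - 1)^2*(d + 1)*(d + 1)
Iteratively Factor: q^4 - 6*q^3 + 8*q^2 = (q - 2)*(q^3 - 4*q^2) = q*(q - 2)*(q^2 - 4*q) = q*(q - 4)*(q - 2)*(q)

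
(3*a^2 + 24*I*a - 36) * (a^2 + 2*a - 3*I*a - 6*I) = 3*a^4 + 6*a^3 + 15*I*a^3 + 36*a^2 + 30*I*a^2 + 72*a + 108*I*a + 216*I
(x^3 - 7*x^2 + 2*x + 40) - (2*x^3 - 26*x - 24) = -x^3 - 7*x^2 + 28*x + 64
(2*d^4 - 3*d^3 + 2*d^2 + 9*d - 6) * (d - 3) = 2*d^5 - 9*d^4 + 11*d^3 + 3*d^2 - 33*d + 18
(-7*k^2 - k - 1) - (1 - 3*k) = -7*k^2 + 2*k - 2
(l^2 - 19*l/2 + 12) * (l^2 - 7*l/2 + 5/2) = l^4 - 13*l^3 + 191*l^2/4 - 263*l/4 + 30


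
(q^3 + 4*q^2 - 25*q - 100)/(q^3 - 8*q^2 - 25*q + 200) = (q + 4)/(q - 8)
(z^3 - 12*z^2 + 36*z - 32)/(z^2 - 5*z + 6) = (z^2 - 10*z + 16)/(z - 3)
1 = 1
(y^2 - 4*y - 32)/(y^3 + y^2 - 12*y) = (y - 8)/(y*(y - 3))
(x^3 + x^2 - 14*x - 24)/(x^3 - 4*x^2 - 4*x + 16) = (x + 3)/(x - 2)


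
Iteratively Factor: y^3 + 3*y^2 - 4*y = (y)*(y^2 + 3*y - 4) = y*(y + 4)*(y - 1)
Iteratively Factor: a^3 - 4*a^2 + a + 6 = (a + 1)*(a^2 - 5*a + 6) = (a - 2)*(a + 1)*(a - 3)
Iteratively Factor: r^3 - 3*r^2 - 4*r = (r)*(r^2 - 3*r - 4) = r*(r + 1)*(r - 4)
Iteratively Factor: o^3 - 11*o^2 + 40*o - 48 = (o - 3)*(o^2 - 8*o + 16) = (o - 4)*(o - 3)*(o - 4)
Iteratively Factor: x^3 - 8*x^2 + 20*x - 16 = (x - 2)*(x^2 - 6*x + 8) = (x - 2)^2*(x - 4)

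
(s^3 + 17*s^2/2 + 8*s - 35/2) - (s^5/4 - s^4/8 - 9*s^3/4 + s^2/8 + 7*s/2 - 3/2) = -s^5/4 + s^4/8 + 13*s^3/4 + 67*s^2/8 + 9*s/2 - 16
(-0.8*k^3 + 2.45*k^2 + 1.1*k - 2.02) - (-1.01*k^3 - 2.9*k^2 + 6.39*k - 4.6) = 0.21*k^3 + 5.35*k^2 - 5.29*k + 2.58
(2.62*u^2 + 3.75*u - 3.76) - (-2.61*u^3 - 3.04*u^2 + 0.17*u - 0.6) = 2.61*u^3 + 5.66*u^2 + 3.58*u - 3.16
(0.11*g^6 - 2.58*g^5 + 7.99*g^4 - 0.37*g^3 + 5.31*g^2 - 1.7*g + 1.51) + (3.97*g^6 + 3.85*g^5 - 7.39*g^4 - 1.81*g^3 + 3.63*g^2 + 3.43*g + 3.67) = 4.08*g^6 + 1.27*g^5 + 0.600000000000001*g^4 - 2.18*g^3 + 8.94*g^2 + 1.73*g + 5.18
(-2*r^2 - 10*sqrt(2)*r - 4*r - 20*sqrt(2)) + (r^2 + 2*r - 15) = -r^2 - 10*sqrt(2)*r - 2*r - 20*sqrt(2) - 15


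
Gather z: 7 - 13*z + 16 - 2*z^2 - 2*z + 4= -2*z^2 - 15*z + 27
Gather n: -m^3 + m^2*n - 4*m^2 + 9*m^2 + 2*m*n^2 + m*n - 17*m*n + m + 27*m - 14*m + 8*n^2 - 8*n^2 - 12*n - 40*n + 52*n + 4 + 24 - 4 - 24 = -m^3 + 5*m^2 + 2*m*n^2 + 14*m + n*(m^2 - 16*m)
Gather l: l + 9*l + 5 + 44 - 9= 10*l + 40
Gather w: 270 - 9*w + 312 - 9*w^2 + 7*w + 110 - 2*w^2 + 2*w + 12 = 704 - 11*w^2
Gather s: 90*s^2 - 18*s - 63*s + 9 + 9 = 90*s^2 - 81*s + 18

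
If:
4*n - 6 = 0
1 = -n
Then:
No Solution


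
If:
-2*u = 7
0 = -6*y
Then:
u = -7/2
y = 0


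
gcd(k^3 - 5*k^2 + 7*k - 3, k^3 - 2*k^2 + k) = k^2 - 2*k + 1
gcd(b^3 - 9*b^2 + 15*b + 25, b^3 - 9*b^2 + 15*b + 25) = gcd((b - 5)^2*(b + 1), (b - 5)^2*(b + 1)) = b^3 - 9*b^2 + 15*b + 25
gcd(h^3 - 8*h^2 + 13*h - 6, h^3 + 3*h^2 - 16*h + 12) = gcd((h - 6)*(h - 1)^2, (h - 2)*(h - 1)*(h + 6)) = h - 1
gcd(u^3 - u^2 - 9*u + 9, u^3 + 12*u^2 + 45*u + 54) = u + 3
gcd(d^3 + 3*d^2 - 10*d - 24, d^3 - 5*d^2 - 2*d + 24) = d^2 - d - 6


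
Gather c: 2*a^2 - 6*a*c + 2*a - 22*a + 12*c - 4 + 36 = 2*a^2 - 20*a + c*(12 - 6*a) + 32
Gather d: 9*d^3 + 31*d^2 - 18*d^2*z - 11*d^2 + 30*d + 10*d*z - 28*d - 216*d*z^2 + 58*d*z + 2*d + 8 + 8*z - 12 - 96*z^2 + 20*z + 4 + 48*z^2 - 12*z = 9*d^3 + d^2*(20 - 18*z) + d*(-216*z^2 + 68*z + 4) - 48*z^2 + 16*z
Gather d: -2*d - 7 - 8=-2*d - 15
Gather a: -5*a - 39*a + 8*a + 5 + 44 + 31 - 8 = 72 - 36*a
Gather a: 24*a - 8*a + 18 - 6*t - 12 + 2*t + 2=16*a - 4*t + 8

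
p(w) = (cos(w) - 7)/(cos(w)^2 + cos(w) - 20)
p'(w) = (2*sin(w)*cos(w) + sin(w))*(cos(w) - 7)/(cos(w)^2 + cos(w) - 20)^2 - sin(w)/(cos(w)^2 + cos(w) - 20)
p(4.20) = 0.37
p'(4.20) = -0.04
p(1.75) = 0.36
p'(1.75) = 0.04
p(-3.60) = 0.39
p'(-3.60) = 0.03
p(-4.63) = 0.35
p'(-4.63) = 0.04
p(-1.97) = 0.37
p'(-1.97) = -0.04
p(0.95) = 0.34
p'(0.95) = 0.01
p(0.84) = 0.34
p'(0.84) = 0.01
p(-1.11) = 0.34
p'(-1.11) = -0.02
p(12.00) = 0.33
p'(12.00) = 0.00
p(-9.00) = 0.39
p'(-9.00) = -0.03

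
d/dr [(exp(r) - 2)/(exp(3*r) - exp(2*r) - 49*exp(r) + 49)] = ((exp(r) - 2)*(-3*exp(2*r) + 2*exp(r) + 49) + exp(3*r) - exp(2*r) - 49*exp(r) + 49)*exp(r)/(exp(3*r) - exp(2*r) - 49*exp(r) + 49)^2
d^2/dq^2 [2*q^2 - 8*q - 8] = 4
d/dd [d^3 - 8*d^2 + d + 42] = 3*d^2 - 16*d + 1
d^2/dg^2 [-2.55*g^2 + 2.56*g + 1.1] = -5.10000000000000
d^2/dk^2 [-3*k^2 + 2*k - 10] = -6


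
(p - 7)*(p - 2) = p^2 - 9*p + 14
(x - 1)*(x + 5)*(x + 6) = x^3 + 10*x^2 + 19*x - 30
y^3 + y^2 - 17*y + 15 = (y - 3)*(y - 1)*(y + 5)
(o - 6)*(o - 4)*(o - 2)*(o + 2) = o^4 - 10*o^3 + 20*o^2 + 40*o - 96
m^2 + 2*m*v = m*(m + 2*v)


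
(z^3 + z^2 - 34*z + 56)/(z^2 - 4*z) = z + 5 - 14/z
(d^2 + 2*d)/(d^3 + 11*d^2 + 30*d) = (d + 2)/(d^2 + 11*d + 30)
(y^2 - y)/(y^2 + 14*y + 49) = y*(y - 1)/(y^2 + 14*y + 49)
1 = 1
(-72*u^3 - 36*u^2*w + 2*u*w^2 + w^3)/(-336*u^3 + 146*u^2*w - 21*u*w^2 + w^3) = (12*u^2 + 8*u*w + w^2)/(56*u^2 - 15*u*w + w^2)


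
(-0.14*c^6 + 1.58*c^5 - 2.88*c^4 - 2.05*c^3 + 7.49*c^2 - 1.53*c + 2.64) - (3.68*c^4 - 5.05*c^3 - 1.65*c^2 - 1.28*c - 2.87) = -0.14*c^6 + 1.58*c^5 - 6.56*c^4 + 3.0*c^3 + 9.14*c^2 - 0.25*c + 5.51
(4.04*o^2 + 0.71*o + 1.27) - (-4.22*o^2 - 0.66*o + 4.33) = 8.26*o^2 + 1.37*o - 3.06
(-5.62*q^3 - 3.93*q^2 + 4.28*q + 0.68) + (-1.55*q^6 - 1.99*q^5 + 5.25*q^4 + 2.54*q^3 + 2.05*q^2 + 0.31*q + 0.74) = -1.55*q^6 - 1.99*q^5 + 5.25*q^4 - 3.08*q^3 - 1.88*q^2 + 4.59*q + 1.42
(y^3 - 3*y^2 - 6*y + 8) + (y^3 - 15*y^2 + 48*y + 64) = 2*y^3 - 18*y^2 + 42*y + 72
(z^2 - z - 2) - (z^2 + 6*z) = -7*z - 2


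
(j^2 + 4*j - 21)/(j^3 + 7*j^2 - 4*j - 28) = (j - 3)/(j^2 - 4)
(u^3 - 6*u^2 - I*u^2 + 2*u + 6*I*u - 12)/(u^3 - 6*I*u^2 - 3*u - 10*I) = (u - 6)/(u - 5*I)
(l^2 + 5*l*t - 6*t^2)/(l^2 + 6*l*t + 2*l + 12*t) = (l - t)/(l + 2)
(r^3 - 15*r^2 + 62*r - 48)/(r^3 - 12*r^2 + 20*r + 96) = (r - 1)/(r + 2)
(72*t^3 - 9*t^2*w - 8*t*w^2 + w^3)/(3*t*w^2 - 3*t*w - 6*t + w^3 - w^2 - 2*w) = (24*t^2 - 11*t*w + w^2)/(w^2 - w - 2)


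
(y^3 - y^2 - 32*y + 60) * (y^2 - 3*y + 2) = y^5 - 4*y^4 - 27*y^3 + 154*y^2 - 244*y + 120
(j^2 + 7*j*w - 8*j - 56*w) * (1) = j^2 + 7*j*w - 8*j - 56*w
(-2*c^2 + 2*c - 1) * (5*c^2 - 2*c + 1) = -10*c^4 + 14*c^3 - 11*c^2 + 4*c - 1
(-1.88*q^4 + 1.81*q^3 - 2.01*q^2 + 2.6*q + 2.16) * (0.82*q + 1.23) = -1.5416*q^5 - 0.8282*q^4 + 0.578100000000001*q^3 - 0.3403*q^2 + 4.9692*q + 2.6568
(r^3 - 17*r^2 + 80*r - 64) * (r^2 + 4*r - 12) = r^5 - 13*r^4 + 460*r^2 - 1216*r + 768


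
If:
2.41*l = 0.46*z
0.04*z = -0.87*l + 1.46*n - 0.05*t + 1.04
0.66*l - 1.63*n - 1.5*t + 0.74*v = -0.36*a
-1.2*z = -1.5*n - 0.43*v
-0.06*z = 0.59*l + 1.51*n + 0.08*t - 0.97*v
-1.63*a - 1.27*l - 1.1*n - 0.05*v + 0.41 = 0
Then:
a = 1.23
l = -0.35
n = -0.96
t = 0.30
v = -1.80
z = -1.85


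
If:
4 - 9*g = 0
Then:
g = 4/9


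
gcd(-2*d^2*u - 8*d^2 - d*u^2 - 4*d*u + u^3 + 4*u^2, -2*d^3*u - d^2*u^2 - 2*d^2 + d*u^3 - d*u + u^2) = -2*d^2 - d*u + u^2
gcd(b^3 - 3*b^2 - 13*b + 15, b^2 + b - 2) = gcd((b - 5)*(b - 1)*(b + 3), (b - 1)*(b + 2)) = b - 1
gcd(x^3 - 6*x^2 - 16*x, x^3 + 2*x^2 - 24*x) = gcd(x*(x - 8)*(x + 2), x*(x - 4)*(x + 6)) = x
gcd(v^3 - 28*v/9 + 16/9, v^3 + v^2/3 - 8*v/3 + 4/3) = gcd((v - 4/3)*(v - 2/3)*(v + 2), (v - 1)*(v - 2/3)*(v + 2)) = v^2 + 4*v/3 - 4/3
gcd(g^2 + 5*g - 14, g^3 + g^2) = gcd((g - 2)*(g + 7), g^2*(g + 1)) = 1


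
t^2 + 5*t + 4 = (t + 1)*(t + 4)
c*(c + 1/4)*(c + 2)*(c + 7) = c^4 + 37*c^3/4 + 65*c^2/4 + 7*c/2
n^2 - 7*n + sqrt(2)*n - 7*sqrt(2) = (n - 7)*(n + sqrt(2))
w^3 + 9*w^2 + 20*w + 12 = (w + 1)*(w + 2)*(w + 6)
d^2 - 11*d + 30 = (d - 6)*(d - 5)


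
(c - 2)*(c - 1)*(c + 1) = c^3 - 2*c^2 - c + 2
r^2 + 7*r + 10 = (r + 2)*(r + 5)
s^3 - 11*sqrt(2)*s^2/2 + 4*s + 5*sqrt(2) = (s - 5*sqrt(2))*(s - sqrt(2))*(s + sqrt(2)/2)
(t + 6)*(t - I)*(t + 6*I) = t^3 + 6*t^2 + 5*I*t^2 + 6*t + 30*I*t + 36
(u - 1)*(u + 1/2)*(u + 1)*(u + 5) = u^4 + 11*u^3/2 + 3*u^2/2 - 11*u/2 - 5/2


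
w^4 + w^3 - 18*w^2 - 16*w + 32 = (w - 4)*(w - 1)*(w + 2)*(w + 4)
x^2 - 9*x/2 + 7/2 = (x - 7/2)*(x - 1)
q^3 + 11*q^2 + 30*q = q*(q + 5)*(q + 6)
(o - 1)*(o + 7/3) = o^2 + 4*o/3 - 7/3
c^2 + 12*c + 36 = (c + 6)^2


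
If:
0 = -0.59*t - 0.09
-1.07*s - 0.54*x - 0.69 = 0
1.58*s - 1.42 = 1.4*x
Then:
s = -0.08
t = -0.15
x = -1.11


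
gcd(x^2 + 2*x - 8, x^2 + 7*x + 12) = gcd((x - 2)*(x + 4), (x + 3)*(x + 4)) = x + 4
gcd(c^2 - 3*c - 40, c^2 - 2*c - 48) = c - 8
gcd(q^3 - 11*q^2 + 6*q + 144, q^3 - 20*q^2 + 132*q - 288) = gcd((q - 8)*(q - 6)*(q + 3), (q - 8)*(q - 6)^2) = q^2 - 14*q + 48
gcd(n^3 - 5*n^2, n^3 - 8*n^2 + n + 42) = 1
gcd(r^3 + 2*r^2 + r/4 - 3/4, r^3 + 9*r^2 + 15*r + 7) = r + 1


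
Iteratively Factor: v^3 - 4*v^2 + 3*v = (v - 3)*(v^2 - v) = v*(v - 3)*(v - 1)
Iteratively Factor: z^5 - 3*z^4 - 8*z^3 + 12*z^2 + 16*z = (z + 1)*(z^4 - 4*z^3 - 4*z^2 + 16*z) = z*(z + 1)*(z^3 - 4*z^2 - 4*z + 16) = z*(z + 1)*(z + 2)*(z^2 - 6*z + 8) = z*(z - 4)*(z + 1)*(z + 2)*(z - 2)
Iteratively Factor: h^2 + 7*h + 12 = (h + 4)*(h + 3)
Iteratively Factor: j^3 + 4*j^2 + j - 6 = (j - 1)*(j^2 + 5*j + 6) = (j - 1)*(j + 3)*(j + 2)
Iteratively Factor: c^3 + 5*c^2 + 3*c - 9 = (c + 3)*(c^2 + 2*c - 3) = (c + 3)^2*(c - 1)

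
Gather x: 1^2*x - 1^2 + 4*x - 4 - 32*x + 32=27 - 27*x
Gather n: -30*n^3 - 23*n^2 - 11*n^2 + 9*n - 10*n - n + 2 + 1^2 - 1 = -30*n^3 - 34*n^2 - 2*n + 2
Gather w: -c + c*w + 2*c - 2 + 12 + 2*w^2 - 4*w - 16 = c + 2*w^2 + w*(c - 4) - 6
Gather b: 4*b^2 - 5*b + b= 4*b^2 - 4*b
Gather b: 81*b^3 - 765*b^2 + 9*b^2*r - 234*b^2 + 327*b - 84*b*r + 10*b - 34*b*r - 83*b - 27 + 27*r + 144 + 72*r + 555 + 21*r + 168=81*b^3 + b^2*(9*r - 999) + b*(254 - 118*r) + 120*r + 840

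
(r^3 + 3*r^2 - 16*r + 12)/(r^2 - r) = r + 4 - 12/r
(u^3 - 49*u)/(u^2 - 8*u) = (u^2 - 49)/(u - 8)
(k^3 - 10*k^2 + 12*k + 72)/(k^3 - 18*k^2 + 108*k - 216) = (k + 2)/(k - 6)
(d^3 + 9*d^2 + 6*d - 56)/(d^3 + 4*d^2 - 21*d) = (d^2 + 2*d - 8)/(d*(d - 3))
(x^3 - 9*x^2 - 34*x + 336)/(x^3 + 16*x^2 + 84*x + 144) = (x^2 - 15*x + 56)/(x^2 + 10*x + 24)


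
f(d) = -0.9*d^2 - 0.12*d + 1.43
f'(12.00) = -21.72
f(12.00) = -129.61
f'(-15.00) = 26.88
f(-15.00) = -199.27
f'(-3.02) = 5.32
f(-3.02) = -6.42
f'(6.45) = -11.73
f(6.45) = -36.79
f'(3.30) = -6.06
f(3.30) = -8.77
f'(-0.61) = 0.98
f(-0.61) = 1.17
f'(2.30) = -4.26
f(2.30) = -3.61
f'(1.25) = -2.37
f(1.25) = -0.13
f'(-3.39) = 5.98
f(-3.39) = -8.51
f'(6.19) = -11.26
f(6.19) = -33.80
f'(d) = -1.8*d - 0.12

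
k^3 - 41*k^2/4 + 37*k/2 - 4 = (k - 8)*(k - 2)*(k - 1/4)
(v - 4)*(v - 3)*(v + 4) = v^3 - 3*v^2 - 16*v + 48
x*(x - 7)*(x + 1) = x^3 - 6*x^2 - 7*x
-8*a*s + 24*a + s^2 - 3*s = (-8*a + s)*(s - 3)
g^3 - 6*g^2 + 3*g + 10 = (g - 5)*(g - 2)*(g + 1)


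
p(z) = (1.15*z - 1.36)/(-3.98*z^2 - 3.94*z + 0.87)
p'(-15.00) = 0.00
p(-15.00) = 0.02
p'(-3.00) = 0.13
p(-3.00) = 0.21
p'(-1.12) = 160.30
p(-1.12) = -9.12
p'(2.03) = -0.01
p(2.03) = -0.04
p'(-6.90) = 0.01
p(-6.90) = 0.06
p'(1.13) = -0.14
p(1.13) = 0.01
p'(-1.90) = 0.91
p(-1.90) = 0.59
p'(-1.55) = 3.50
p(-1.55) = 1.22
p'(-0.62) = 1.29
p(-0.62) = -1.16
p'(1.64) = -0.04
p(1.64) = -0.03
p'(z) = (1.15*z - 1.36)*(7.96*z + 3.94)/(-3.98*z^2 - 3.94*z + 0.87)^2 + 1.15/(-3.98*z^2 - 3.94*z + 0.87) = (4.577*z^2 - 10.8256*z - 4.3579)/(15.8404*z^4 + 31.3624*z^3 + 8.5984*z^2 - 6.8556*z + 0.7569)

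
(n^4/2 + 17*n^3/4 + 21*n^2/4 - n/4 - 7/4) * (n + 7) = n^5/2 + 31*n^4/4 + 35*n^3 + 73*n^2/2 - 7*n/2 - 49/4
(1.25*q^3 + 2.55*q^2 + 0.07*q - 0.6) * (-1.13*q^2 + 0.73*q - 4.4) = -1.4125*q^5 - 1.969*q^4 - 3.7176*q^3 - 10.4909*q^2 - 0.746*q + 2.64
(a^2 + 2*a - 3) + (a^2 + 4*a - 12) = 2*a^2 + 6*a - 15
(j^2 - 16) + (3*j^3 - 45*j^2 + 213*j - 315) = 3*j^3 - 44*j^2 + 213*j - 331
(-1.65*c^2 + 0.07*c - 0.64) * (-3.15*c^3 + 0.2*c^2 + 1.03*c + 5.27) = 5.1975*c^5 - 0.5505*c^4 + 0.3305*c^3 - 8.7514*c^2 - 0.2903*c - 3.3728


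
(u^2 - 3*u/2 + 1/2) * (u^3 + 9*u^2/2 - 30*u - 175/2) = u^5 + 3*u^4 - 145*u^3/4 - 161*u^2/4 + 465*u/4 - 175/4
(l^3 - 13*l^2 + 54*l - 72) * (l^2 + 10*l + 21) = l^5 - 3*l^4 - 55*l^3 + 195*l^2 + 414*l - 1512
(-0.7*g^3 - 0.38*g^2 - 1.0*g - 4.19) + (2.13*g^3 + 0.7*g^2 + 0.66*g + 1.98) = 1.43*g^3 + 0.32*g^2 - 0.34*g - 2.21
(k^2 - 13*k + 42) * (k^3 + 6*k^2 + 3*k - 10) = k^5 - 7*k^4 - 33*k^3 + 203*k^2 + 256*k - 420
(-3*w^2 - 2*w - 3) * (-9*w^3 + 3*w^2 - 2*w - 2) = 27*w^5 + 9*w^4 + 27*w^3 + w^2 + 10*w + 6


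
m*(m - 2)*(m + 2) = m^3 - 4*m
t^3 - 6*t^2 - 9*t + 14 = (t - 7)*(t - 1)*(t + 2)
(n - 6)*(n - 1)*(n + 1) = n^3 - 6*n^2 - n + 6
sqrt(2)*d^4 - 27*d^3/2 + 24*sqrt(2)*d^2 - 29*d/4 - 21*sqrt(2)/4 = (d - 7*sqrt(2)/2)*(d - 3*sqrt(2))*(d - sqrt(2)/2)*(sqrt(2)*d + 1/2)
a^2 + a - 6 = (a - 2)*(a + 3)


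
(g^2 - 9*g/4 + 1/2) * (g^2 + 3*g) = g^4 + 3*g^3/4 - 25*g^2/4 + 3*g/2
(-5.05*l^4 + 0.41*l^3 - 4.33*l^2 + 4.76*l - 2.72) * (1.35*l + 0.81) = -6.8175*l^5 - 3.537*l^4 - 5.5134*l^3 + 2.9187*l^2 + 0.183599999999999*l - 2.2032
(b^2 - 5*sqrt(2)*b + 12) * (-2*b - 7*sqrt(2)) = -2*b^3 + 3*sqrt(2)*b^2 + 46*b - 84*sqrt(2)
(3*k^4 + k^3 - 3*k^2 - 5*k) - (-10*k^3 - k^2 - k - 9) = 3*k^4 + 11*k^3 - 2*k^2 - 4*k + 9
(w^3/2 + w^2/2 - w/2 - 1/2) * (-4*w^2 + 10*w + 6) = -2*w^5 + 3*w^4 + 10*w^3 - 8*w - 3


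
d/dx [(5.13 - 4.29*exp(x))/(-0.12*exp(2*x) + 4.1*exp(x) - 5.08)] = (-0.5148*exp(2*x) + 1.2312*exp(x) + 0.760200000000001)*exp(x)/(0.0144*exp(4*x) - 0.984*exp(3*x) + 18.0292*exp(2*x) - 41.656*exp(x) + 25.8064)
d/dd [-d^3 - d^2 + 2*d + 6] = -3*d^2 - 2*d + 2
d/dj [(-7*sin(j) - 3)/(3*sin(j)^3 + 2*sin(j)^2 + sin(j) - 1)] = (42*sin(j)^3 + 41*sin(j)^2 + 12*sin(j) + 10)*cos(j)/(3*sin(j)^3 + 2*sin(j)^2 + sin(j) - 1)^2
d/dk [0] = 0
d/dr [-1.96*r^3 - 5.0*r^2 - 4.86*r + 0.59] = -5.88*r^2 - 10.0*r - 4.86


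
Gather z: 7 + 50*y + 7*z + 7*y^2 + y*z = 7*y^2 + 50*y + z*(y + 7) + 7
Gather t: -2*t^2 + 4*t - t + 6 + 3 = -2*t^2 + 3*t + 9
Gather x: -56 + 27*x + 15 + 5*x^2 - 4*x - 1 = 5*x^2 + 23*x - 42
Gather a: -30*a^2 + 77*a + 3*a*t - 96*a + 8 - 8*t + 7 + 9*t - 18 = -30*a^2 + a*(3*t - 19) + t - 3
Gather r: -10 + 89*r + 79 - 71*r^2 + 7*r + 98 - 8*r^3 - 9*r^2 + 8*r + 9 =-8*r^3 - 80*r^2 + 104*r + 176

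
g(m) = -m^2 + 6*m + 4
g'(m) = 6 - 2*m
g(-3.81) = -33.38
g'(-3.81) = 13.62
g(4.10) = 11.79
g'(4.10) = -2.20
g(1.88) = 11.75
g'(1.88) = 2.24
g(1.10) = 9.39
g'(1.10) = 3.80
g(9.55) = -29.90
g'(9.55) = -13.10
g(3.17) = 12.97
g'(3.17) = -0.34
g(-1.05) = -3.40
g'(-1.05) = 8.10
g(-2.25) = -14.56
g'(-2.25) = 10.50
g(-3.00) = -23.00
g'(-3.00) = 12.00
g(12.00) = -68.00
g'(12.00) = -18.00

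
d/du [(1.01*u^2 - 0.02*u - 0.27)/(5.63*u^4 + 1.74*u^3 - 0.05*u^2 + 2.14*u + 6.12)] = (-11.3726*u^5 - 1.4196*u^4 + 6.15*u^3 + 3.5698*u^2 + 12.3354*u + 0.4554)/(31.6969*u^8 + 19.5924*u^7 + 2.4646*u^6 + 23.9224*u^5 + 76.3609*u^4 + 21.0836*u^3 + 3.9676*u^2 + 26.1936*u + 37.4544)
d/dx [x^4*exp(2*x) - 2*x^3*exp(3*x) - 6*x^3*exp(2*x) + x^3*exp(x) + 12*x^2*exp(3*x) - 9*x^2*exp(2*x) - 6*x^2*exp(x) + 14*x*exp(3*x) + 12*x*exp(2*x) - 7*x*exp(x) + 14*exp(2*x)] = (2*x^4*exp(x) - 6*x^3*exp(2*x) - 8*x^3*exp(x) + x^3 + 30*x^2*exp(2*x) - 36*x^2*exp(x) - 3*x^2 + 66*x*exp(2*x) + 6*x*exp(x) - 19*x + 14*exp(2*x) + 40*exp(x) - 7)*exp(x)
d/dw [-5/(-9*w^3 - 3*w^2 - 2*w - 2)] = 5*(-27*w^2 - 6*w - 2)/(9*w^3 + 3*w^2 + 2*w + 2)^2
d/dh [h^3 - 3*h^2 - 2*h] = 3*h^2 - 6*h - 2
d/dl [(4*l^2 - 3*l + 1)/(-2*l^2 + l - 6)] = (-2*l^2 - 44*l + 17)/(4*l^4 - 4*l^3 + 25*l^2 - 12*l + 36)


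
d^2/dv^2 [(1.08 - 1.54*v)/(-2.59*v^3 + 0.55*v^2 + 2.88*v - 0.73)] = (61.982844*v^5 - 100.099356*v^4 + 48.521396*v^3 + 11.43528*v^2 + 5.697276*v - 12.307752)/(17.373979*v^9 - 11.068365*v^8 - 55.607559*v^7 + 39.139724*v^6 + 55.594578*v^5 - 45.694581*v^4 - 12.809319*v^3 + 17.285451*v^2 - 4.604256*v + 0.389017)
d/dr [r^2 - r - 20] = 2*r - 1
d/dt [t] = 1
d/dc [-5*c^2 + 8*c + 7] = 8 - 10*c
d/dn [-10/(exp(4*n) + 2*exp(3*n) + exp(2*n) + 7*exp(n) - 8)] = (40*exp(3*n) + 60*exp(2*n) + 20*exp(n) + 70)*exp(n)/(exp(4*n) + 2*exp(3*n) + exp(2*n) + 7*exp(n) - 8)^2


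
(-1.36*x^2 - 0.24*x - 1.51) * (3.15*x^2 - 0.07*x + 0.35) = -4.284*x^4 - 0.6608*x^3 - 5.2157*x^2 + 0.0217*x - 0.5285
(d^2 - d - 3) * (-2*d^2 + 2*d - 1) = -2*d^4 + 4*d^3 + 3*d^2 - 5*d + 3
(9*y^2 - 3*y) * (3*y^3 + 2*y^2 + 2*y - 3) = 27*y^5 + 9*y^4 + 12*y^3 - 33*y^2 + 9*y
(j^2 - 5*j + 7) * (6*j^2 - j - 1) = 6*j^4 - 31*j^3 + 46*j^2 - 2*j - 7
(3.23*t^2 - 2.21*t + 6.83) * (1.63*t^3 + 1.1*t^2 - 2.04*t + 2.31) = 5.2649*t^5 - 0.0492999999999992*t^4 + 2.1127*t^3 + 19.4827*t^2 - 19.0383*t + 15.7773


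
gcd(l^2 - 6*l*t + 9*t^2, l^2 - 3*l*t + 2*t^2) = 1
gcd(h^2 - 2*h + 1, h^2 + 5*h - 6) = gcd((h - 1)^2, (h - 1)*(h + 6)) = h - 1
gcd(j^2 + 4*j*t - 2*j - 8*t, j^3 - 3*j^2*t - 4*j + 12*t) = j - 2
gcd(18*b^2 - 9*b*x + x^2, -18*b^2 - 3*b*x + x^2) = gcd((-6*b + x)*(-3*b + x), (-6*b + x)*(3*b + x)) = -6*b + x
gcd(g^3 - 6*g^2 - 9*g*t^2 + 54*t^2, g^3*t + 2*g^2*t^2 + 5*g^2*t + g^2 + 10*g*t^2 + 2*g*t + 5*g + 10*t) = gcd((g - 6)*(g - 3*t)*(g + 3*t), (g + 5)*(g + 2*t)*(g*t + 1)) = 1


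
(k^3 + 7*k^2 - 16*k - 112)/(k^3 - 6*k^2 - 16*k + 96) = (k + 7)/(k - 6)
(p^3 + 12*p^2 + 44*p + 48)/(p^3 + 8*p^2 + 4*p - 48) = (p + 2)/(p - 2)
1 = 1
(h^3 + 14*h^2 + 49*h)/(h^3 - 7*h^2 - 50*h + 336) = h*(h + 7)/(h^2 - 14*h + 48)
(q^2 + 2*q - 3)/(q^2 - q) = (q + 3)/q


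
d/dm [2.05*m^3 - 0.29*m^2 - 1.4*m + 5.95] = 6.15*m^2 - 0.58*m - 1.4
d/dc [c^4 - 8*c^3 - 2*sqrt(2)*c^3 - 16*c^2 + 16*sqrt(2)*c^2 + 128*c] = 4*c^3 - 24*c^2 - 6*sqrt(2)*c^2 - 32*c + 32*sqrt(2)*c + 128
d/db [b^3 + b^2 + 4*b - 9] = 3*b^2 + 2*b + 4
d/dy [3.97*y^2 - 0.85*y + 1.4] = 7.94*y - 0.85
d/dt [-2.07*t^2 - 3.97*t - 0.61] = -4.14*t - 3.97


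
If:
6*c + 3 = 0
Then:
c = -1/2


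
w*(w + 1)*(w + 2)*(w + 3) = w^4 + 6*w^3 + 11*w^2 + 6*w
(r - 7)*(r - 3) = r^2 - 10*r + 21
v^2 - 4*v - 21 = (v - 7)*(v + 3)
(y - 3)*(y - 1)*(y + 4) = y^3 - 13*y + 12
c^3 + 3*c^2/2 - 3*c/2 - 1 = (c - 1)*(c + 1/2)*(c + 2)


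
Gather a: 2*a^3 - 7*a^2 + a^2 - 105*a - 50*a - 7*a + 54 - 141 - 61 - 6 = 2*a^3 - 6*a^2 - 162*a - 154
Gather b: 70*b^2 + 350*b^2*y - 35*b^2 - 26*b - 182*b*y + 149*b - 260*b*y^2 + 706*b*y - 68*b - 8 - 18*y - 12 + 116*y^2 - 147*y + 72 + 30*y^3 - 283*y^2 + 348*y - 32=b^2*(350*y + 35) + b*(-260*y^2 + 524*y + 55) + 30*y^3 - 167*y^2 + 183*y + 20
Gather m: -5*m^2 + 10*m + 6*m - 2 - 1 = -5*m^2 + 16*m - 3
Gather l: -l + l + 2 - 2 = 0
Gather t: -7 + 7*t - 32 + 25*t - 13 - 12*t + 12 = 20*t - 40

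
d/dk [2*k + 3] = 2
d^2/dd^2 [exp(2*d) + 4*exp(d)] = 4*(exp(d) + 1)*exp(d)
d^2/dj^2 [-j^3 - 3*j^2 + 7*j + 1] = -6*j - 6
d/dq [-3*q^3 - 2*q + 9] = -9*q^2 - 2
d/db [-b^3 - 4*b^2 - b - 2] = -3*b^2 - 8*b - 1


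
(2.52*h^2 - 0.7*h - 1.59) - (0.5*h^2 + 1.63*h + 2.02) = 2.02*h^2 - 2.33*h - 3.61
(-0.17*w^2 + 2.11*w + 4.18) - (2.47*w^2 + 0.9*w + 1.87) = -2.64*w^2 + 1.21*w + 2.31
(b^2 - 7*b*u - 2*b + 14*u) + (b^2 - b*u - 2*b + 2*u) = 2*b^2 - 8*b*u - 4*b + 16*u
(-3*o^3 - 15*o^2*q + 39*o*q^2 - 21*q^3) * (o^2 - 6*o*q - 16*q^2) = -3*o^5 + 3*o^4*q + 177*o^3*q^2 - 15*o^2*q^3 - 498*o*q^4 + 336*q^5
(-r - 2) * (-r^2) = r^3 + 2*r^2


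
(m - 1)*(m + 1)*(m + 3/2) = m^3 + 3*m^2/2 - m - 3/2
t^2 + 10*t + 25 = (t + 5)^2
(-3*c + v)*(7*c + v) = -21*c^2 + 4*c*v + v^2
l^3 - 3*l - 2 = (l - 2)*(l + 1)^2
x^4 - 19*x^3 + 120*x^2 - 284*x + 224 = (x - 8)*(x - 7)*(x - 2)^2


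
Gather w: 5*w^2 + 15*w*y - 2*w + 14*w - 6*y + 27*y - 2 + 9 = 5*w^2 + w*(15*y + 12) + 21*y + 7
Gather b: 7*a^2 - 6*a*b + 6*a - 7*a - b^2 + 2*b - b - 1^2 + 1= 7*a^2 - a - b^2 + b*(1 - 6*a)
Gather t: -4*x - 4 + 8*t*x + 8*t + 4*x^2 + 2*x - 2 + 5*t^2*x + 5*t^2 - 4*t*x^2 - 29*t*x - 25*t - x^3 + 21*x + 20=t^2*(5*x + 5) + t*(-4*x^2 - 21*x - 17) - x^3 + 4*x^2 + 19*x + 14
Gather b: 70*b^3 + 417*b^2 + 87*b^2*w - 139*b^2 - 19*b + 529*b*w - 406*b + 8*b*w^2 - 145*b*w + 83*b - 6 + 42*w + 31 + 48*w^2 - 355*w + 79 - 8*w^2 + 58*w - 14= 70*b^3 + b^2*(87*w + 278) + b*(8*w^2 + 384*w - 342) + 40*w^2 - 255*w + 90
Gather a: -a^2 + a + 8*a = -a^2 + 9*a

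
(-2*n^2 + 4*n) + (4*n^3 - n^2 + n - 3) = 4*n^3 - 3*n^2 + 5*n - 3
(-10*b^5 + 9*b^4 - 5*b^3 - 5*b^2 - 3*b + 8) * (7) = -70*b^5 + 63*b^4 - 35*b^3 - 35*b^2 - 21*b + 56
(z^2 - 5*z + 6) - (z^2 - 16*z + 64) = 11*z - 58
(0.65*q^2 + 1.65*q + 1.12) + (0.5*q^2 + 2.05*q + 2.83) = 1.15*q^2 + 3.7*q + 3.95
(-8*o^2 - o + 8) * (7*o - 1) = -56*o^3 + o^2 + 57*o - 8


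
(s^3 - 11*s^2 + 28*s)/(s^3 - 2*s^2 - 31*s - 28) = s*(s - 4)/(s^2 + 5*s + 4)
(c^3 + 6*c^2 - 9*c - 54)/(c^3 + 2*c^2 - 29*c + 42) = (c^2 + 9*c + 18)/(c^2 + 5*c - 14)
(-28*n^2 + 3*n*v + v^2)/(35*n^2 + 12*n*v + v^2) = (-4*n + v)/(5*n + v)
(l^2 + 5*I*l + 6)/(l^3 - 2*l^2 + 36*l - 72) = (l - I)/(l^2 + l*(-2 - 6*I) + 12*I)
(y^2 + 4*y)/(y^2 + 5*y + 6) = y*(y + 4)/(y^2 + 5*y + 6)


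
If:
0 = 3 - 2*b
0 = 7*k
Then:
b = 3/2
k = 0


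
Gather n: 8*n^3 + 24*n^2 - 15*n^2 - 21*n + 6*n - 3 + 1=8*n^3 + 9*n^2 - 15*n - 2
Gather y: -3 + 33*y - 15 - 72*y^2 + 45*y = -72*y^2 + 78*y - 18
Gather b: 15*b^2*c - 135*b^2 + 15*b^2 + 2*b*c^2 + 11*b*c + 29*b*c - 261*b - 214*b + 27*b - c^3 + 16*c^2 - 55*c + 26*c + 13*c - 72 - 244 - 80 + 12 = b^2*(15*c - 120) + b*(2*c^2 + 40*c - 448) - c^3 + 16*c^2 - 16*c - 384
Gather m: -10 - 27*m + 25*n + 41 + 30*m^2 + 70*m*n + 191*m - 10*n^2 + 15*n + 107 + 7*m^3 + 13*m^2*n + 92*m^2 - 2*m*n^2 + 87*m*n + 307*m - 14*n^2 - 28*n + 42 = 7*m^3 + m^2*(13*n + 122) + m*(-2*n^2 + 157*n + 471) - 24*n^2 + 12*n + 180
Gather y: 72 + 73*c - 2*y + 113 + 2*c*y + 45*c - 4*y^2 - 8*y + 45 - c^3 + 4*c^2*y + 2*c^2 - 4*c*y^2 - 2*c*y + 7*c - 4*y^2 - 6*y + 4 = -c^3 + 2*c^2 + 125*c + y^2*(-4*c - 8) + y*(4*c^2 - 16) + 234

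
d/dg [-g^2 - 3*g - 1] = -2*g - 3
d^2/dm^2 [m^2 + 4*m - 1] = 2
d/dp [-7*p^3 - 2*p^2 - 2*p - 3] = -21*p^2 - 4*p - 2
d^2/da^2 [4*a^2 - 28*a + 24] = 8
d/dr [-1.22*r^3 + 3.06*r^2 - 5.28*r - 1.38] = -3.66*r^2 + 6.12*r - 5.28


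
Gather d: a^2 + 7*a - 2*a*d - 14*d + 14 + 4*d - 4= a^2 + 7*a + d*(-2*a - 10) + 10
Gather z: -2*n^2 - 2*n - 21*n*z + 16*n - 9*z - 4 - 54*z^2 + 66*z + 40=-2*n^2 + 14*n - 54*z^2 + z*(57 - 21*n) + 36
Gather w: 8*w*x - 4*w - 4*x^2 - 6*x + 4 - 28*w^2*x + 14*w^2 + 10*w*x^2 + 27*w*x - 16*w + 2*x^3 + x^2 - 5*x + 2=w^2*(14 - 28*x) + w*(10*x^2 + 35*x - 20) + 2*x^3 - 3*x^2 - 11*x + 6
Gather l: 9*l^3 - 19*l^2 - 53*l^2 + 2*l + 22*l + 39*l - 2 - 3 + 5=9*l^3 - 72*l^2 + 63*l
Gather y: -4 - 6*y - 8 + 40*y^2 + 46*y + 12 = 40*y^2 + 40*y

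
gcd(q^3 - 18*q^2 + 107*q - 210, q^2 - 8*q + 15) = q - 5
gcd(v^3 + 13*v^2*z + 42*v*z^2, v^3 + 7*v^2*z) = v^2 + 7*v*z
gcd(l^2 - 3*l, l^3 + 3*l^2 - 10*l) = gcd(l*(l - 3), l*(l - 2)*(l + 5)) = l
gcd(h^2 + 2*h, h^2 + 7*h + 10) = h + 2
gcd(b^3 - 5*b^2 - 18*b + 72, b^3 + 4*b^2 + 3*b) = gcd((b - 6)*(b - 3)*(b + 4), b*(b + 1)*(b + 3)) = 1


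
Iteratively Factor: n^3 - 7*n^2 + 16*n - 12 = (n - 2)*(n^2 - 5*n + 6) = (n - 2)^2*(n - 3)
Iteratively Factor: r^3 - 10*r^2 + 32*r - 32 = (r - 4)*(r^2 - 6*r + 8) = (r - 4)*(r - 2)*(r - 4)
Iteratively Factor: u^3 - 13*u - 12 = (u + 3)*(u^2 - 3*u - 4) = (u + 1)*(u + 3)*(u - 4)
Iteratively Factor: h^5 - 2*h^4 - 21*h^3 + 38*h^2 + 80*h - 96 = (h - 3)*(h^4 + h^3 - 18*h^2 - 16*h + 32) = (h - 3)*(h + 2)*(h^3 - h^2 - 16*h + 16) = (h - 3)*(h + 2)*(h + 4)*(h^2 - 5*h + 4) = (h - 3)*(h - 1)*(h + 2)*(h + 4)*(h - 4)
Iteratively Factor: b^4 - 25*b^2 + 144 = (b - 4)*(b^3 + 4*b^2 - 9*b - 36) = (b - 4)*(b + 4)*(b^2 - 9) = (b - 4)*(b - 3)*(b + 4)*(b + 3)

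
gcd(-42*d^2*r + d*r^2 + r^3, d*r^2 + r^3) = r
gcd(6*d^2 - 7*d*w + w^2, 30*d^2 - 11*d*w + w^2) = -6*d + w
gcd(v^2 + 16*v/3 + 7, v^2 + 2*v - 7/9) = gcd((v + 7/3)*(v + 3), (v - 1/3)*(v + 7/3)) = v + 7/3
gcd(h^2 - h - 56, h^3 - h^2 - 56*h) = h^2 - h - 56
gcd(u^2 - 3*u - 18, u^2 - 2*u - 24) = u - 6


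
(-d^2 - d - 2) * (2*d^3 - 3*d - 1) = -2*d^5 - 2*d^4 - d^3 + 4*d^2 + 7*d + 2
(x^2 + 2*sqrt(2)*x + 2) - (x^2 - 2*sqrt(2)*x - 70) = 4*sqrt(2)*x + 72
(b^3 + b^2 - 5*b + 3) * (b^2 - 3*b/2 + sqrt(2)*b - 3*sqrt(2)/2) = b^5 - b^4/2 + sqrt(2)*b^4 - 13*b^3/2 - sqrt(2)*b^3/2 - 13*sqrt(2)*b^2/2 + 21*b^2/2 - 9*b/2 + 21*sqrt(2)*b/2 - 9*sqrt(2)/2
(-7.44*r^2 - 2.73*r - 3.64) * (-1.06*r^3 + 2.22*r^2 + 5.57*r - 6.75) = 7.8864*r^5 - 13.623*r^4 - 43.643*r^3 + 26.9331*r^2 - 1.8473*r + 24.57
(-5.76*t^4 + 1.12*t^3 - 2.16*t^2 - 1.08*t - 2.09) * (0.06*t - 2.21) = -0.3456*t^5 + 12.7968*t^4 - 2.6048*t^3 + 4.7088*t^2 + 2.2614*t + 4.6189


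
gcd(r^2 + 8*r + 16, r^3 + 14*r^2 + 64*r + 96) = r^2 + 8*r + 16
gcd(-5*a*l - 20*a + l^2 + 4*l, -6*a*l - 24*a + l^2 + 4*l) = l + 4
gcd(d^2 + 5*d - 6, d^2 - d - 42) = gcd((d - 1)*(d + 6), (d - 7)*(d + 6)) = d + 6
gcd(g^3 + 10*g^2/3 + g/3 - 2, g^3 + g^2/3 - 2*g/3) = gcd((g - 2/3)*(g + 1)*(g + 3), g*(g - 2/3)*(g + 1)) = g^2 + g/3 - 2/3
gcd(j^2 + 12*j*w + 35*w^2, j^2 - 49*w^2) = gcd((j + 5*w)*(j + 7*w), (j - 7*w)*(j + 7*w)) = j + 7*w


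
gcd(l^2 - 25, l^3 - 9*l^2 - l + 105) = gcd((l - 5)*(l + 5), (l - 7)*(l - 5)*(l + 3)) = l - 5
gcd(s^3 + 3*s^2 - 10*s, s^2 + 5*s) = s^2 + 5*s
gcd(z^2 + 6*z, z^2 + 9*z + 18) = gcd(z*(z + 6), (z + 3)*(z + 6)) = z + 6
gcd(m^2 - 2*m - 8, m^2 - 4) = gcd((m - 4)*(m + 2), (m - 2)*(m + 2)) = m + 2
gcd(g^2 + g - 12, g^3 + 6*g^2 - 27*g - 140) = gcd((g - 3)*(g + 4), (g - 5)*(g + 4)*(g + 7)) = g + 4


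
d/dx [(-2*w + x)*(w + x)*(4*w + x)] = -6*w^2 + 6*w*x + 3*x^2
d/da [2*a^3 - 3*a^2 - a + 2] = 6*a^2 - 6*a - 1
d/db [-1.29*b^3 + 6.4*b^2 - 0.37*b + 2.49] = -3.87*b^2 + 12.8*b - 0.37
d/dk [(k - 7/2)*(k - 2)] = 2*k - 11/2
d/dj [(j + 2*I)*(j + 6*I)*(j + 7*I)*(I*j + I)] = 4*I*j^3 + j^2*(-45 + 3*I) + j*(-30 - 136*I) + 84 - 68*I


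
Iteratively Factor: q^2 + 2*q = (q + 2)*(q)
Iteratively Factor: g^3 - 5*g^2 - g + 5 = (g + 1)*(g^2 - 6*g + 5) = (g - 5)*(g + 1)*(g - 1)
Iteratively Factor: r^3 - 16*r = (r)*(r^2 - 16) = r*(r - 4)*(r + 4)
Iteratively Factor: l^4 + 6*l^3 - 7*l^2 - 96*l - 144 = (l + 3)*(l^3 + 3*l^2 - 16*l - 48) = (l + 3)*(l + 4)*(l^2 - l - 12) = (l - 4)*(l + 3)*(l + 4)*(l + 3)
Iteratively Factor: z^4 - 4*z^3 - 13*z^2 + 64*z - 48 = (z - 3)*(z^3 - z^2 - 16*z + 16) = (z - 3)*(z + 4)*(z^2 - 5*z + 4) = (z - 4)*(z - 3)*(z + 4)*(z - 1)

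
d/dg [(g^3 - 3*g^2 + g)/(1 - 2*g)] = (-4*g^3 + 9*g^2 - 6*g + 1)/(4*g^2 - 4*g + 1)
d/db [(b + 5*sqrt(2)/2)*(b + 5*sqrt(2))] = 2*b + 15*sqrt(2)/2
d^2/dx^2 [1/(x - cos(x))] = (-x*cos(x) + sin(x)^2 + 4*sin(x) + 3)/(x - cos(x))^3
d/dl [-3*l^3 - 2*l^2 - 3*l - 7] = -9*l^2 - 4*l - 3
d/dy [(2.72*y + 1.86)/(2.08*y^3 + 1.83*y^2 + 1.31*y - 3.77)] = (5.6576*y^3 + 4.9776*y^2 + 3.5632*y - (2.72*y + 1.86)*(6.24*y^2 + 3.66*y + 1.31) - 10.2544)/(2.08*y^3 + 1.83*y^2 + 1.31*y - 3.77)^2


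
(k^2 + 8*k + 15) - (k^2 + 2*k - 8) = 6*k + 23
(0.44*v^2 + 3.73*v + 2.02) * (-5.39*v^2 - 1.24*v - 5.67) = -2.3716*v^4 - 20.6503*v^3 - 18.0078*v^2 - 23.6539*v - 11.4534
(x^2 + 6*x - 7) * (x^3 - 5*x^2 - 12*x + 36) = x^5 + x^4 - 49*x^3 - x^2 + 300*x - 252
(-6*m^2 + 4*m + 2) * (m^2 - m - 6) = -6*m^4 + 10*m^3 + 34*m^2 - 26*m - 12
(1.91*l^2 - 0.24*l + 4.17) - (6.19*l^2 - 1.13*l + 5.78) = -4.28*l^2 + 0.89*l - 1.61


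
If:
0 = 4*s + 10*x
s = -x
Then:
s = 0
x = 0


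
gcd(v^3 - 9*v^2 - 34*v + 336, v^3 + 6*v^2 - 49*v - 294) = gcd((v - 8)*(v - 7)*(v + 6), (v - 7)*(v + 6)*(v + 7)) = v^2 - v - 42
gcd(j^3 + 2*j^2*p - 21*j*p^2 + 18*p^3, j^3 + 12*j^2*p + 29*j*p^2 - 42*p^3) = -j^2 - 5*j*p + 6*p^2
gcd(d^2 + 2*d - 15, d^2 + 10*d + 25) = d + 5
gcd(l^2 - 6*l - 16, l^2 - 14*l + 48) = l - 8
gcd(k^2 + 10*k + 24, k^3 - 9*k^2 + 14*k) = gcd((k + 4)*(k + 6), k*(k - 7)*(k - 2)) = 1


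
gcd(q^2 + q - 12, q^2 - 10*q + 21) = q - 3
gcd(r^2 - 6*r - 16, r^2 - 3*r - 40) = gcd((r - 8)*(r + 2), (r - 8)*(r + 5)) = r - 8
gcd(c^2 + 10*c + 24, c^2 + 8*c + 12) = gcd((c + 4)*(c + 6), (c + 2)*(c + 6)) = c + 6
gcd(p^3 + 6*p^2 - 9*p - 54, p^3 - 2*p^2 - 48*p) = p + 6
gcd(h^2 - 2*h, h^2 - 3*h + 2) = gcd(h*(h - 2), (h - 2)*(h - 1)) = h - 2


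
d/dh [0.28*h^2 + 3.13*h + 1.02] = 0.56*h + 3.13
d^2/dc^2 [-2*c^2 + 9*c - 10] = -4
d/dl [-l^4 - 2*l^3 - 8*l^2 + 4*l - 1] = -4*l^3 - 6*l^2 - 16*l + 4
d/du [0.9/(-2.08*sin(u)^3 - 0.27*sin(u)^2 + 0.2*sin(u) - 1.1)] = (5.616*sin(u)^2 + 0.486*sin(u) - 0.18)*cos(u)/(2.08*sin(u)^3 + 0.27*sin(u)^2 - 0.2*sin(u) + 1.1)^2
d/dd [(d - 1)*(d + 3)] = 2*d + 2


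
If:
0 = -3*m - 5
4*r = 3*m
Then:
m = -5/3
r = -5/4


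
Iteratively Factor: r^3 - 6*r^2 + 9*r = (r - 3)*(r^2 - 3*r) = (r - 3)^2*(r)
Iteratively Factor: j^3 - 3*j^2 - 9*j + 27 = (j - 3)*(j^2 - 9) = (j - 3)*(j + 3)*(j - 3)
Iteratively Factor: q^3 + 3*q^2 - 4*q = (q - 1)*(q^2 + 4*q) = (q - 1)*(q + 4)*(q)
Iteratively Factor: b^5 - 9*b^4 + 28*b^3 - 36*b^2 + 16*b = (b - 2)*(b^4 - 7*b^3 + 14*b^2 - 8*b) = (b - 2)*(b - 1)*(b^3 - 6*b^2 + 8*b) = b*(b - 2)*(b - 1)*(b^2 - 6*b + 8) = b*(b - 4)*(b - 2)*(b - 1)*(b - 2)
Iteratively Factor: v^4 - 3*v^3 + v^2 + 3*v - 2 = (v - 1)*(v^3 - 2*v^2 - v + 2) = (v - 1)^2*(v^2 - v - 2) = (v - 2)*(v - 1)^2*(v + 1)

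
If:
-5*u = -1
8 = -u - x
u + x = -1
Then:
No Solution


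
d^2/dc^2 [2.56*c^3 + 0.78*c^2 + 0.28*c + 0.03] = 15.36*c + 1.56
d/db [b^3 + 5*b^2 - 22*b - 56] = 3*b^2 + 10*b - 22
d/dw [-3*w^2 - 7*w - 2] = -6*w - 7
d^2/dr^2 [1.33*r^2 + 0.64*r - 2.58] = 2.66000000000000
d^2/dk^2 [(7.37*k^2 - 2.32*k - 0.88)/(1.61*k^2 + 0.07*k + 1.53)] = (-13.688542*k^3 - 122.613414*k^2 + 33.69408*k + 39.328594)/(4.173281*k^6 + 0.544341*k^5 + 11.921406*k^4 + 1.034929*k^3 + 11.329038*k^2 + 0.491589*k + 3.581577)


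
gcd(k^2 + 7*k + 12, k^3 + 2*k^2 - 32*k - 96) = k + 4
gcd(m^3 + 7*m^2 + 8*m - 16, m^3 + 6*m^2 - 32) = m^2 + 8*m + 16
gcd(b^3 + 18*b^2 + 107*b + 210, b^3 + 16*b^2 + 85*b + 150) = b^2 + 11*b + 30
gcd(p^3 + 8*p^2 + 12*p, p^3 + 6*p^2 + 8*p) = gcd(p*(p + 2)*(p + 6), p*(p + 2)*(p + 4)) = p^2 + 2*p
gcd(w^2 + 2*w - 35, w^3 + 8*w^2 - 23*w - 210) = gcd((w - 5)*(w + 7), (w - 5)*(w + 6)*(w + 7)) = w^2 + 2*w - 35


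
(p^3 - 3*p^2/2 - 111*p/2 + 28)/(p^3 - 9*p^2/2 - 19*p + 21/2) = (p^2 - p - 56)/(p^2 - 4*p - 21)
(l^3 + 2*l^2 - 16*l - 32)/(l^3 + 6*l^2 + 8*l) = (l - 4)/l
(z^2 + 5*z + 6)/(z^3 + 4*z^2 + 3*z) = (z + 2)/(z*(z + 1))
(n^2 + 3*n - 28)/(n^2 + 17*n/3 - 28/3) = 3*(n - 4)/(3*n - 4)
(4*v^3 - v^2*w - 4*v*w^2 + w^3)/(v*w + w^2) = 4*v^2/w - 5*v + w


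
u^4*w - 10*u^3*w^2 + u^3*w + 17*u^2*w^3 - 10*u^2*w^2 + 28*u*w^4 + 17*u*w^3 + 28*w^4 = (u - 7*w)*(u - 4*w)*(u + w)*(u*w + w)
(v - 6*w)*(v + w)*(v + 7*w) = v^3 + 2*v^2*w - 41*v*w^2 - 42*w^3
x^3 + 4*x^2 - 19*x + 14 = (x - 2)*(x - 1)*(x + 7)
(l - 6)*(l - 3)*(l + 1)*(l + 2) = l^4 - 6*l^3 - 7*l^2 + 36*l + 36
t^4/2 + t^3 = t^3*(t/2 + 1)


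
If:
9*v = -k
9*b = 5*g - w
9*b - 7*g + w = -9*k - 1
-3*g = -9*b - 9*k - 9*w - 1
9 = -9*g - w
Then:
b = -11/17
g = -18/17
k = -53/153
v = 53/1377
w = 9/17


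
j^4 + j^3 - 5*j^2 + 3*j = j*(j - 1)^2*(j + 3)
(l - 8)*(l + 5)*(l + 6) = l^3 + 3*l^2 - 58*l - 240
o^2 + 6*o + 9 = (o + 3)^2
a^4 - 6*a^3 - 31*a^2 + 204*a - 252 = (a - 7)*(a - 3)*(a - 2)*(a + 6)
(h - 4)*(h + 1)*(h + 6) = h^3 + 3*h^2 - 22*h - 24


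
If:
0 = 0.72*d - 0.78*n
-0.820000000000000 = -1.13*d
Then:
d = 0.73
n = 0.67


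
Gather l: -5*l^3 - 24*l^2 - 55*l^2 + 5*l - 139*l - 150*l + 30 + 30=-5*l^3 - 79*l^2 - 284*l + 60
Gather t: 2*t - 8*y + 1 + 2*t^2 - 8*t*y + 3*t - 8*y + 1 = 2*t^2 + t*(5 - 8*y) - 16*y + 2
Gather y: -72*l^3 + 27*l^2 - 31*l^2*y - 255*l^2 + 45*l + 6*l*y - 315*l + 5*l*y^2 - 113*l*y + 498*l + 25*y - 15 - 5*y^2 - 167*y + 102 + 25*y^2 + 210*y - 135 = -72*l^3 - 228*l^2 + 228*l + y^2*(5*l + 20) + y*(-31*l^2 - 107*l + 68) - 48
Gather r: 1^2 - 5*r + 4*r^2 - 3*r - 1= 4*r^2 - 8*r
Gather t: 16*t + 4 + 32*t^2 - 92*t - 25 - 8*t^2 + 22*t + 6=24*t^2 - 54*t - 15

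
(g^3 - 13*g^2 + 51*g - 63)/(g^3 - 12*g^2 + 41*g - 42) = (g - 3)/(g - 2)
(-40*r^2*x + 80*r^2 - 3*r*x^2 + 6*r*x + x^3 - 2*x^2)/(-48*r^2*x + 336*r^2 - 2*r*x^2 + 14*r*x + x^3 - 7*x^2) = (5*r*x - 10*r + x^2 - 2*x)/(6*r*x - 42*r + x^2 - 7*x)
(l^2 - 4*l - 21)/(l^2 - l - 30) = (-l^2 + 4*l + 21)/(-l^2 + l + 30)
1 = 1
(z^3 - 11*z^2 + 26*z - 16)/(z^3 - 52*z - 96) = (z^2 - 3*z + 2)/(z^2 + 8*z + 12)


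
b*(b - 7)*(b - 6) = b^3 - 13*b^2 + 42*b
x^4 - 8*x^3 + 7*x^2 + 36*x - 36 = (x - 6)*(x - 3)*(x - 1)*(x + 2)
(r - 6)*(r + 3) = r^2 - 3*r - 18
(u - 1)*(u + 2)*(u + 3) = u^3 + 4*u^2 + u - 6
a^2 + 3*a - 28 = (a - 4)*(a + 7)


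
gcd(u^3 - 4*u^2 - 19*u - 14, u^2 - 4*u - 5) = u + 1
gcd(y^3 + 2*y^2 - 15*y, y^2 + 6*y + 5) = y + 5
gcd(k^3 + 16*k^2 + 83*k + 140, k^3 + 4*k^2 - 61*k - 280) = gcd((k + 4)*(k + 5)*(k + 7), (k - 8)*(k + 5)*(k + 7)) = k^2 + 12*k + 35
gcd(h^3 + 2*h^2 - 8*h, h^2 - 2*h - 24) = h + 4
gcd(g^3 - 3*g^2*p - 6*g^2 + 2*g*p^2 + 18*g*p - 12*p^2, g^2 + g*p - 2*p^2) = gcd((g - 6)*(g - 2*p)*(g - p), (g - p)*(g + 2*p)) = -g + p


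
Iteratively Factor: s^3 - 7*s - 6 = (s + 1)*(s^2 - s - 6) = (s + 1)*(s + 2)*(s - 3)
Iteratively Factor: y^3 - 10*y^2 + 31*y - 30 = (y - 5)*(y^2 - 5*y + 6) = (y - 5)*(y - 3)*(y - 2)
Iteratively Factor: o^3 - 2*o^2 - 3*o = (o - 3)*(o^2 + o) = o*(o - 3)*(o + 1)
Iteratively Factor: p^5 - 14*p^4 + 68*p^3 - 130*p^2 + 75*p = (p - 5)*(p^4 - 9*p^3 + 23*p^2 - 15*p) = (p - 5)*(p - 1)*(p^3 - 8*p^2 + 15*p) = (p - 5)*(p - 3)*(p - 1)*(p^2 - 5*p) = (p - 5)^2*(p - 3)*(p - 1)*(p)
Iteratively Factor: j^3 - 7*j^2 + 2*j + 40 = (j - 5)*(j^2 - 2*j - 8) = (j - 5)*(j + 2)*(j - 4)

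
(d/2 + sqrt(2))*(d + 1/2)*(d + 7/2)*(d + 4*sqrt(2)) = d^4/2 + 2*d^3 + 3*sqrt(2)*d^3 + 71*d^2/8 + 12*sqrt(2)*d^2 + 21*sqrt(2)*d/4 + 32*d + 14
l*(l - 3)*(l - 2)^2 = l^4 - 7*l^3 + 16*l^2 - 12*l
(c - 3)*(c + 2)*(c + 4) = c^3 + 3*c^2 - 10*c - 24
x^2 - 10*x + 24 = (x - 6)*(x - 4)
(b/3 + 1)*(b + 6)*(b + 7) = b^3/3 + 16*b^2/3 + 27*b + 42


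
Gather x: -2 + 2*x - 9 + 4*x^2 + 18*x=4*x^2 + 20*x - 11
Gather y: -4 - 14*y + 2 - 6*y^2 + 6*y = -6*y^2 - 8*y - 2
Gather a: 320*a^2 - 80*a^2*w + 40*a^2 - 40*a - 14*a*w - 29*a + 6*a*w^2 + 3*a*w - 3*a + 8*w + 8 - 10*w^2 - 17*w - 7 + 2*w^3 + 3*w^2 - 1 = a^2*(360 - 80*w) + a*(6*w^2 - 11*w - 72) + 2*w^3 - 7*w^2 - 9*w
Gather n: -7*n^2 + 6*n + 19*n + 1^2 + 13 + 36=-7*n^2 + 25*n + 50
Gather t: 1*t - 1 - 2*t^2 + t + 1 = -2*t^2 + 2*t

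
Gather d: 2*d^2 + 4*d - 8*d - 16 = 2*d^2 - 4*d - 16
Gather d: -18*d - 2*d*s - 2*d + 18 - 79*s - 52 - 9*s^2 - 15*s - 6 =d*(-2*s - 20) - 9*s^2 - 94*s - 40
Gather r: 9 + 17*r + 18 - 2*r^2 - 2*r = -2*r^2 + 15*r + 27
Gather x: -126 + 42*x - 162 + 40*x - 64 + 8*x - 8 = 90*x - 360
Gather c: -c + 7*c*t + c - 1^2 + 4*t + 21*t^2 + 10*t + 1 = 7*c*t + 21*t^2 + 14*t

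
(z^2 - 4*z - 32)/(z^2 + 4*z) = (z - 8)/z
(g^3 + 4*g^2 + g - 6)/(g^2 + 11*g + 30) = (g^3 + 4*g^2 + g - 6)/(g^2 + 11*g + 30)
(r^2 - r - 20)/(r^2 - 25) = (r + 4)/(r + 5)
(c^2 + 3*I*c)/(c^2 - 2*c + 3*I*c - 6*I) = c/(c - 2)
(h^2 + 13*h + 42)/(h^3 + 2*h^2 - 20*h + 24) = (h + 7)/(h^2 - 4*h + 4)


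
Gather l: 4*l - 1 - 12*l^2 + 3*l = -12*l^2 + 7*l - 1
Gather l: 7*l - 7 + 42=7*l + 35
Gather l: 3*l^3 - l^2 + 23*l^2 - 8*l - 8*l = 3*l^3 + 22*l^2 - 16*l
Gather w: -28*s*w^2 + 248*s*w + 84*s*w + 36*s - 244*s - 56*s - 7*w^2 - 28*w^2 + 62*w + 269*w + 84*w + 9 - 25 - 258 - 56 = -264*s + w^2*(-28*s - 35) + w*(332*s + 415) - 330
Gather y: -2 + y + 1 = y - 1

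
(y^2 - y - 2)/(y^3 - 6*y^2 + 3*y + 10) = 1/(y - 5)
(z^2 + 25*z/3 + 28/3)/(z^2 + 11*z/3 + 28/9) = 3*(z + 7)/(3*z + 7)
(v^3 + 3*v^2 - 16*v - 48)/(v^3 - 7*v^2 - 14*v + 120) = (v^2 - v - 12)/(v^2 - 11*v + 30)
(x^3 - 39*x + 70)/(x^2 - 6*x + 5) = (x^2 + 5*x - 14)/(x - 1)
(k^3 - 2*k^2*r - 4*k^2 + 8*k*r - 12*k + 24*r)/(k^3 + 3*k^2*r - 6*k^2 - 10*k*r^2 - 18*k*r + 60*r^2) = (k + 2)/(k + 5*r)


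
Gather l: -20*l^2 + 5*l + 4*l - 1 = -20*l^2 + 9*l - 1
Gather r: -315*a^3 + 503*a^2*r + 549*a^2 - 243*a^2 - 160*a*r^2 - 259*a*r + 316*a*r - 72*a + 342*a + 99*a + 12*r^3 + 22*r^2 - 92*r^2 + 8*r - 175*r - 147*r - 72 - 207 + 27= -315*a^3 + 306*a^2 + 369*a + 12*r^3 + r^2*(-160*a - 70) + r*(503*a^2 + 57*a - 314) - 252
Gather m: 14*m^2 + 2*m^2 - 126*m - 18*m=16*m^2 - 144*m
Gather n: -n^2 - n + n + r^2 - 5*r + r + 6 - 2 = -n^2 + r^2 - 4*r + 4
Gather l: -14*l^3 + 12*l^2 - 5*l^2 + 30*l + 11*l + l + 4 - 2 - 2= -14*l^3 + 7*l^2 + 42*l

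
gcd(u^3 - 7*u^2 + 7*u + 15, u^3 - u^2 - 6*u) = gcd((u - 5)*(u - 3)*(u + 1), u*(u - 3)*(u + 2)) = u - 3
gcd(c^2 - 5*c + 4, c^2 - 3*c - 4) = c - 4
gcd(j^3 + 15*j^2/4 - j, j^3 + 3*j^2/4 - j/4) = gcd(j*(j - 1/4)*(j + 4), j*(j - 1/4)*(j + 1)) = j^2 - j/4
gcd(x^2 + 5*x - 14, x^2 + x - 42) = x + 7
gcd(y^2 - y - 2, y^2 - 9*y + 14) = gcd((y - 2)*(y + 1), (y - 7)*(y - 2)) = y - 2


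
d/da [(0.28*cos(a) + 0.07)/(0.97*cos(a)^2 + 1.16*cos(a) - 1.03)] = (0.2716*cos(a)^2 + 0.1358*cos(a) + 0.3696)*sin(a)/(0.9409*cos(a)^4 + 2.2504*cos(a)^3 - 0.6526*cos(a)^2 - 2.3896*cos(a) + 1.0609)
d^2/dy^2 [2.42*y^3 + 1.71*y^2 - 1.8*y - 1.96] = 14.52*y + 3.42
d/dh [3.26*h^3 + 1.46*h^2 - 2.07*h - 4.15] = 9.78*h^2 + 2.92*h - 2.07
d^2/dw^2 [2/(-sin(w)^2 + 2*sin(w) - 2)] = 4*(2*sin(w)^4 - 3*sin(w)^3 - 5*sin(w)^2 + 8*sin(w) - 2)/(sin(w)^2 - 2*sin(w) + 2)^3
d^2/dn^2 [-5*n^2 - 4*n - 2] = -10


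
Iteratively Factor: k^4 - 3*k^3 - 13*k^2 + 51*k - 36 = (k + 4)*(k^3 - 7*k^2 + 15*k - 9) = (k - 1)*(k + 4)*(k^2 - 6*k + 9) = (k - 3)*(k - 1)*(k + 4)*(k - 3)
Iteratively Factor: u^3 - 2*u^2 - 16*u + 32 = (u - 2)*(u^2 - 16) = (u - 2)*(u + 4)*(u - 4)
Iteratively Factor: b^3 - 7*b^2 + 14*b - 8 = (b - 1)*(b^2 - 6*b + 8) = (b - 2)*(b - 1)*(b - 4)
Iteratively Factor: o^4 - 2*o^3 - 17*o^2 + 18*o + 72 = (o + 2)*(o^3 - 4*o^2 - 9*o + 36) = (o - 4)*(o + 2)*(o^2 - 9) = (o - 4)*(o - 3)*(o + 2)*(o + 3)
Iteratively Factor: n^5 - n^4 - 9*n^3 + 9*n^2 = (n)*(n^4 - n^3 - 9*n^2 + 9*n) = n*(n - 3)*(n^3 + 2*n^2 - 3*n) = n^2*(n - 3)*(n^2 + 2*n - 3) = n^2*(n - 3)*(n - 1)*(n + 3)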